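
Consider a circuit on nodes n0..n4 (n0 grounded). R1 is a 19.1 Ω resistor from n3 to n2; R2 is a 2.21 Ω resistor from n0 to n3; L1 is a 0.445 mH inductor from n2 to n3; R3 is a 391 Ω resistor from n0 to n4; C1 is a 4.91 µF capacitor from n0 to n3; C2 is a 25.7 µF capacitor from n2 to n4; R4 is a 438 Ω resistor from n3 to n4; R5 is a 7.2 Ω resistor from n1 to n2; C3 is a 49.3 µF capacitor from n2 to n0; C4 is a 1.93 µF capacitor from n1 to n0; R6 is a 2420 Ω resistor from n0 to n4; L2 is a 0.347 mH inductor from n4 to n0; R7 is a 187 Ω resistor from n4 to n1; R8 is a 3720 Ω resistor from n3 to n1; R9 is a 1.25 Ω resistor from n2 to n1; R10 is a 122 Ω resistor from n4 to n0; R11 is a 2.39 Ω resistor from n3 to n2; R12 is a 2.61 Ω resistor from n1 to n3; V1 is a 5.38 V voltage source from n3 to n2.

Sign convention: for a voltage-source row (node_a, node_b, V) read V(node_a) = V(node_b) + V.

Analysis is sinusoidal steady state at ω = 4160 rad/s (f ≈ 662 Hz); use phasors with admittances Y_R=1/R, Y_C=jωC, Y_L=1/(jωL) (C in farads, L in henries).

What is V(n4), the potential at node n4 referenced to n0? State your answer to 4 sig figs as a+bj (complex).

Element admittances at ω=4160 rad/s:
  Y(R1) = 0.05236+0.000j S between n3,n2
  Y(R2) = 0.4525+0.000j S between n0,n3
  Y(L1) = 0.000-0.5402j S between n2,n3
  Y(R3) = 0.002558+0.000j S between n0,n4
  Y(C1) = 0.000+0.02043j S between n0,n3
  Y(C2) = 0.000+0.1069j S between n2,n4
  Y(R4) = 0.002283+0.000j S between n3,n4
  Y(R5) = 0.1389+0.000j S between n1,n2
  Y(C3) = 0.000+0.2051j S between n2,n0
  Y(C4) = 0.000+0.008029j S between n1,n0
  Y(R6) = 0.0004132+0.000j S between n0,n4
  Y(L2) = 0.000-0.6928j S between n4,n0
  Y(R7) = 0.005348+0.000j S between n4,n1
  Y(R8) = 0.0002688+0.000j S between n3,n1
  Y(R9) = 0.8000+0.000j S between n2,n1
  Y(R10) = 0.008197+0.000j S between n4,n0
  Y(R11) = 0.4184+0.000j S between n3,n2
  Y(R12) = 0.3831+0.000j S between n1,n3
  V1: constraint V(n3)−V(n2) = 5.38
Assemble and solve the 5×5 MNA system:
  V(n1)=-1.854+2.405j  V(n2)=-3.438+2.405j  V(n3)=1.942+2.405j  V(n4)=0.5812-0.4669j
  i(V1)=-4.821+1.772j

0.5812-0.4669j V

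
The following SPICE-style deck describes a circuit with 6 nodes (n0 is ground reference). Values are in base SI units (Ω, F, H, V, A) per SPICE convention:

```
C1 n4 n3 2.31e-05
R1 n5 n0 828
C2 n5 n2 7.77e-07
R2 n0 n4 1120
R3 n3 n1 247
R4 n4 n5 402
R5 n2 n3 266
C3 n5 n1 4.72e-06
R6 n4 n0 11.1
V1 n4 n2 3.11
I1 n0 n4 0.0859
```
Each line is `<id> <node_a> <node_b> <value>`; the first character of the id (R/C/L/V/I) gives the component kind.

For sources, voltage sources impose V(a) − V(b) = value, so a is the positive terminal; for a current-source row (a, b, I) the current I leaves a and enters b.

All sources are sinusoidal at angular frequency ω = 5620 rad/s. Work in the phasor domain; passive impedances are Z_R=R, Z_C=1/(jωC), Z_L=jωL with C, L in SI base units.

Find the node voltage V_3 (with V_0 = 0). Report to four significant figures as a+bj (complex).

0.8988+0.1243j V

MNA unknowns: 5 node voltages V₁..V_5 plus 1 source current (V1)
C1: Y=0.000+0.1298j on G[4,3]
R1: Y=0.001208+0.000j on G[5,0]
C2: Y=0.000+0.004367j on G[5,2]
R2: Y=0.0008929+0.000j on G[0,4]
R3: Y=0.004049+0.000j on G[3,1]
R4: Y=0.002488+0.000j on G[4,5]
R5: Y=0.003759+0.000j on G[2,3]
C3: Y=0.000+0.02653j on G[5,1]
R6: Y=0.09009+0.000j on G[4,0]
V1: row V4−V2=3.11, i_V1 at 4,2
I1: z[0]−=0.0859, z[4]+=0.0859
solve → V1=0.2336-1.217j, V2=-2.166+0.01480j, V3=0.8988+0.1243j, V4=0.9437+0.01480j, V5=0.02894-1.115j
aux → i_V1=-0.01646-0.009997j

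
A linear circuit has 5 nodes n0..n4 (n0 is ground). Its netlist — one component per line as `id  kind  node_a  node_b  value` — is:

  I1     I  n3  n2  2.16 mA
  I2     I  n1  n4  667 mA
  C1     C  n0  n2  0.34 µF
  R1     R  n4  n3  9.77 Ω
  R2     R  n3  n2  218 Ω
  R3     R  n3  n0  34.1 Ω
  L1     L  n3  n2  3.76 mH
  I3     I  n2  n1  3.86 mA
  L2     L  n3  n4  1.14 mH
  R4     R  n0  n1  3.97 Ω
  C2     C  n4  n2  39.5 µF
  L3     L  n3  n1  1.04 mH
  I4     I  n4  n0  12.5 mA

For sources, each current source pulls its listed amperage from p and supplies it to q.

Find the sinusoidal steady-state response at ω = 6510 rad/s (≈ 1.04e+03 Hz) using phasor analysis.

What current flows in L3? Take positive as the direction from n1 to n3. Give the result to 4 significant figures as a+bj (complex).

-0.6446+0.1198j A

Element admittances at ω=6510 rad/s:
  I1: injects 0.00216 A into n2 (from n3)
  I2: injects 0.667 A into n4 (from n1)
  Y(C1) = 0.000+0.002213j S between n0,n2
  Y(R1) = 0.1024+0.000j S between n4,n3
  Y(R2) = 0.004587+0.000j S between n3,n2
  Y(R3) = 0.02933+0.000j S between n3,n0
  Y(L1) = 0.000-0.04085j S between n3,n2
  I3: injects 0.00386 A into n1 (from n2)
  Y(L2) = 0.000-0.1347j S between n3,n4
  Y(R4) = 0.2519+0.000j S between n0,n1
  Y(C2) = 0.000+0.2571j S between n4,n2
  Y(L3) = 0.000-0.1477j S between n3,n1
  I4: injects 0.0125 A into n0 (from n4)
Assemble and solve the 4×4 MNA system:
  V(n1)=-0.07341-0.4755j  V(n2)=2.588+7.065j  V(n3)=0.7375+3.889j  V(n4)=2.373+6.582j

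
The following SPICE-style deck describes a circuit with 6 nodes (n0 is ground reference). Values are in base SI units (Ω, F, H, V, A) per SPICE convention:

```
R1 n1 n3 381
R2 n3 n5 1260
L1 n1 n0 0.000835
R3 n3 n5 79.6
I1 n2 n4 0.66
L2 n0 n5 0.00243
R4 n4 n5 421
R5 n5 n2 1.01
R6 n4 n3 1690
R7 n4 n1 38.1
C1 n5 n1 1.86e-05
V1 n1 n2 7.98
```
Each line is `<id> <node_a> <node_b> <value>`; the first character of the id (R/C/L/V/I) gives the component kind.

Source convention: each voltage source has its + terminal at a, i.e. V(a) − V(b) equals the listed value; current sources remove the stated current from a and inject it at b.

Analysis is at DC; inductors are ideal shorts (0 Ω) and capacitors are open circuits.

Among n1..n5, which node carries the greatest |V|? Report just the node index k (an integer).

Apply KCL at each of the 5 non-ground nodes and solve the resulting linear system.
Node n1: branches {R1, L1, R7, C1, V1} → V_1 = 0.000
Node n2: branches {I1, R5, V1} → V_2 = -7.980
Node n3: branches {R1, R2, R3, R6} → V_3 = 0.8072
Node n4: branches {I1, R4, R6, R7} → V_4 = 22.61
Node n5: branches {R2, R3, L2, R4, R5, C1} → V_5 = 0.000
Source currents: i(L1)=7.837, i(L2)=7.837, i(V1)=-7.241

4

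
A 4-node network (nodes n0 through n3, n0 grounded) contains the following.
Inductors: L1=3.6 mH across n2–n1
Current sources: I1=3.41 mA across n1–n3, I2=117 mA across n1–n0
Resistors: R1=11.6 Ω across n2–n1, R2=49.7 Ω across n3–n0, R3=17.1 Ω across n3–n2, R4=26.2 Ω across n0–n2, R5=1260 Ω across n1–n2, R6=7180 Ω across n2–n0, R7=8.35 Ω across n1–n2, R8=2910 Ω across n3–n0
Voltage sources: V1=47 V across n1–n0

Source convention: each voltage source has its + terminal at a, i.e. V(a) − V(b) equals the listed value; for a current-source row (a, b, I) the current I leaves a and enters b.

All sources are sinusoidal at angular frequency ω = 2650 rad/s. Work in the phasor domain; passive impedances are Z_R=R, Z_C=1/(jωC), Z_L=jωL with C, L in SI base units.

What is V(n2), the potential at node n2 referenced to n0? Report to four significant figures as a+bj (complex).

38.70-3.343j V

MNA unknowns: 3 node voltages V₁..V_3 plus 1 source current (V1)
L1: Y=0.000-0.1048j on G[2,1]
I1: z[1]−=0.00341, z[3]+=0.00341
R1: Y=0.08621+0.000j on G[2,1]
R2: Y=0.02012+0.000j on G[3,0]
R3: Y=0.05848+0.000j on G[3,2]
R4: Y=0.03817+0.000j on G[0,2]
I2: z[1]−=0.117, z[0]+=0.117
R5: Y=0.0007937+0.000j on G[1,2]
R6: Y=0.0001393+0.000j on G[2,0]
R7: Y=0.1198+0.000j on G[1,2]
R8: Y=0.0003436+0.000j on G[3,0]
V1: row V1−V0=47, i_V1 at 1,0
solve → V1=47.00+0.000j, V2=38.70-3.343j, V3=28.71-2.477j
aux → i_V1=-2.187+0.1788j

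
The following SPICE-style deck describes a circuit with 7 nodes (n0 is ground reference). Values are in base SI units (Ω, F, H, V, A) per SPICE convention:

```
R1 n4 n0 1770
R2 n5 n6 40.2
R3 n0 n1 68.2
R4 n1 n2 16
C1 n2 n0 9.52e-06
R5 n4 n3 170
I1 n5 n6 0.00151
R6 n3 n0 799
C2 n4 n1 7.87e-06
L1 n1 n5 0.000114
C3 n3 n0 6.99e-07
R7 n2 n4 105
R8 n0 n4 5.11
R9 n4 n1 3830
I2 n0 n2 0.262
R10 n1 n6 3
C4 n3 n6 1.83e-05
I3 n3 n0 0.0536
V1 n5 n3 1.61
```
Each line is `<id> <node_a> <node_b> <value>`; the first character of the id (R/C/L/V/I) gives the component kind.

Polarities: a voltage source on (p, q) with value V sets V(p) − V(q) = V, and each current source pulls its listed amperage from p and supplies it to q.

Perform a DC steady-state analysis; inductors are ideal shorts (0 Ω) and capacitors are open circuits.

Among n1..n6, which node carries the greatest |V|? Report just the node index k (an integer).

Element admittances at DC:
  Y(R1) = 0.0005650 S between n4,n0
  Y(R2) = 0.02488 S between n5,n6
  Y(R3) = 0.01466 S between n0,n1
  Y(R4) = 0.06250 S between n1,n2
  Y(C1) = 0.000 S between n2,n0
  Y(R5) = 0.005882 S between n4,n3
  I1: injects 0.00151 A into n6 (from n5)
  Y(R6) = 0.001252 S between n3,n0
  Y(C2) = 0.000 S between n4,n1
  L1: short n1↔n5 (DC inductor)
  Y(C3) = 0.000 S between n3,n0
  Y(R7) = 0.009524 S between n2,n4
  Y(R8) = 0.1957 S between n0,n4
  Y(R9) = 0.0002611 S between n4,n1
  I2: injects 0.262 A into n2 (from n0)
  Y(R10) = 0.3333 S between n1,n6
  Y(C4) = 0.000 S between n3,n6
  I3: injects 0.0536 A into n0 (from n3)
  V1: constraint V(n5)−V(n3) = 1.61
Assemble and solve the 8×8 MNA system:
  V(n1)=6.373  V(n2)=9.241  V(n3)=4.763  V(n4)=0.5554  V(n5)=6.373  V(n6)=6.377
  i(L1)=0.08572  i(V1)=0.08431

2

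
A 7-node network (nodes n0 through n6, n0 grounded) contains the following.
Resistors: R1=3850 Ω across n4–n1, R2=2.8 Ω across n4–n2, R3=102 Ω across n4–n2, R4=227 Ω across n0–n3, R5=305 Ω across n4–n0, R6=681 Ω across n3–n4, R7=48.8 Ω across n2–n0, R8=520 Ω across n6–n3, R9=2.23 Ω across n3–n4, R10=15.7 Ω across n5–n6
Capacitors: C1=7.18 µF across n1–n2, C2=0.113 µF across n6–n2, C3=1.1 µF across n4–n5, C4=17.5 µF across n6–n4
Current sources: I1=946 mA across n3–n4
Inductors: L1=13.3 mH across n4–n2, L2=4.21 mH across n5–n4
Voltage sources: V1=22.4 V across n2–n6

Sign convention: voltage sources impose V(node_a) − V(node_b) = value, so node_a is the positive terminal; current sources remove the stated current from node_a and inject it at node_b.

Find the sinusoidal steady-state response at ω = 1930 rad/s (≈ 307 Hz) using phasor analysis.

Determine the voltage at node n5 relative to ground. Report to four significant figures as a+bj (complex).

-6.132-8.441j V

MNA unknowns: 6 node voltages V₁..V_6 plus 1 source current (V1)
R1: Y=0.0002597+0.000j on G[4,1]
R2: Y=0.3571+0.000j on G[4,2]
C1: Y=0.000+0.01386j on G[1,2]
C2: Y=0.000+0.0002181j on G[6,2]
R3: Y=0.009804+0.000j on G[4,2]
R4: Y=0.004405+0.000j on G[0,3]
C3: Y=0.000+0.002123j on G[4,5]
R5: Y=0.003279+0.000j on G[4,0]
R6: Y=0.001468+0.000j on G[3,4]
R7: Y=0.02049+0.000j on G[2,0]
I1: z[3]−=0.946, z[4]+=0.946
R8: Y=0.001923+0.000j on G[6,3]
R9: Y=0.4484+0.000j on G[3,4]
L1: Y=0.000-0.03896j on G[4,2]
C4: Y=0.000+0.03377j on G[6,4]
L2: Y=0.000-0.1231j on G[5,4]
R10: Y=0.06369+0.000j on G[5,6]
V1: row V2−V6=22.4, i_V1 at 2,6
solve → V1=1.049+0.2105j, V2=1.061+0.1609j, V3=-3.743-0.4261j, V4=-1.602-0.4328j, V5=-6.132-8.441j, V6=-21.34+0.1609j
aux → i_V1=-1.023-0.1225j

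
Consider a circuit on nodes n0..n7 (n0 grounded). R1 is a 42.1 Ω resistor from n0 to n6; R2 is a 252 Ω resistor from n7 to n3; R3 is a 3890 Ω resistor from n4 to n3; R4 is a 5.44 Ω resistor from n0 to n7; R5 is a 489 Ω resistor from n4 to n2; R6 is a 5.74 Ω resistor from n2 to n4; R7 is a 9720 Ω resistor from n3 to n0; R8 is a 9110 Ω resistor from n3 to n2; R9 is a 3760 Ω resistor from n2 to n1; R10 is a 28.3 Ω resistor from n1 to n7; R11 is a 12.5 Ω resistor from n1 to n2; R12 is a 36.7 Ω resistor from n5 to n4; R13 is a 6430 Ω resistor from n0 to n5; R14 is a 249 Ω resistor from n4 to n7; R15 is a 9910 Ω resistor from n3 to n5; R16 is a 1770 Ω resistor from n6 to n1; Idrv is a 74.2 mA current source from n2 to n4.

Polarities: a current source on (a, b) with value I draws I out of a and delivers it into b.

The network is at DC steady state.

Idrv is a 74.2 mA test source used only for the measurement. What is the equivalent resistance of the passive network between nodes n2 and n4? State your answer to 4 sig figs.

MNA unknowns: 7 node voltages V₁..V_7
R1: Y=0.02375 on G[0,6]
R2: Y=0.003968 on G[7,3]
R3: Y=0.0002571 on G[4,3]
R4: Y=0.1838 on G[0,7]
R5: Y=0.002045 on G[4,2]
R6: Y=0.1742 on G[2,4]
R7: Y=0.0001029 on G[3,0]
R8: Y=0.0001098 on G[3,2]
R9: Y=0.0002660 on G[2,1]
R10: Y=0.03534 on G[1,7]
R11: Y=0.08000 on G[1,2]
R12: Y=0.02725 on G[5,4]
R13: Y=0.0001555 on G[0,5]
R14: Y=0.004016 on G[4,7]
R15: Y=0.0001009 on G[3,5]
R16: Y=0.0005650 on G[6,1]
Idrv: z[2]−=0.0742, z[4]+=0.0742
solve → V1=-0.04368, V2=-0.06313, V3=0.02577, V4=0.3489, V5=0.3458, V6=-0.001015, V7=-0.0001758

R_eq = 5.553 Ω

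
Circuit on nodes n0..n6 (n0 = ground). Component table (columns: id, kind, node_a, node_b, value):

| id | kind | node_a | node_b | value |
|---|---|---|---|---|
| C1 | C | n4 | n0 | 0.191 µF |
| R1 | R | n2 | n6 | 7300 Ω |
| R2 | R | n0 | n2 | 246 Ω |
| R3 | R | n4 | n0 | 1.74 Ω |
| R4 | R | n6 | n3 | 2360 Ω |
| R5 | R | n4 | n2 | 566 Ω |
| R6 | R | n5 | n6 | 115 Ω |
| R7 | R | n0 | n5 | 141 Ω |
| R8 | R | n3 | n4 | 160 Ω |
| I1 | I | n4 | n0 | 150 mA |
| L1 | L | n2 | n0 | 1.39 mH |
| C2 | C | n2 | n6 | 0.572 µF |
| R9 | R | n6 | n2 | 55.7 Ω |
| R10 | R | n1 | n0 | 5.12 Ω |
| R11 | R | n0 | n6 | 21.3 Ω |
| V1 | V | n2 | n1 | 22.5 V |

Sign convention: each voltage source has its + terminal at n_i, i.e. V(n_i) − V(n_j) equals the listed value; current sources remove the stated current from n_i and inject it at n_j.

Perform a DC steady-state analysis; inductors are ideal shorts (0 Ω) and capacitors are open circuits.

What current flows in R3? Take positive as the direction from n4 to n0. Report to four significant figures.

MNA unknowns: 6 node voltages V₁..V_6 plus 2 source currents (L1, V1)
C1: Y=0.000 on G[4,0]
R1: Y=0.0001370 on G[2,6]
R2: Y=0.004065 on G[0,2]
R3: Y=0.5747 on G[4,0]
R4: Y=0.0004237 on G[6,3]
R5: Y=0.001767 on G[4,2]
R6: Y=0.008696 on G[5,6]
R7: Y=0.007092 on G[0,5]
R8: Y=0.006250 on G[3,4]
I1: z[4]−=0.15, z[0]+=0.15
L1: row V2−V0=0, i_L1 at 2,0
C2: Y=0.000 on G[2,6]
R9: Y=0.01795 on G[6,2]
R10: Y=0.1953 on G[1,0]
R11: Y=0.04695 on G[0,6]
V1: row V2−V1=22.5, i_V1 at 2,1
solve → V1=-22.50, V2=0.000, V3=-0.2436, V4=-0.2600, V5=-0.0008196, V6=-0.001488
aux → i_L1=4.394, i_V1=-4.395

-0.1494 A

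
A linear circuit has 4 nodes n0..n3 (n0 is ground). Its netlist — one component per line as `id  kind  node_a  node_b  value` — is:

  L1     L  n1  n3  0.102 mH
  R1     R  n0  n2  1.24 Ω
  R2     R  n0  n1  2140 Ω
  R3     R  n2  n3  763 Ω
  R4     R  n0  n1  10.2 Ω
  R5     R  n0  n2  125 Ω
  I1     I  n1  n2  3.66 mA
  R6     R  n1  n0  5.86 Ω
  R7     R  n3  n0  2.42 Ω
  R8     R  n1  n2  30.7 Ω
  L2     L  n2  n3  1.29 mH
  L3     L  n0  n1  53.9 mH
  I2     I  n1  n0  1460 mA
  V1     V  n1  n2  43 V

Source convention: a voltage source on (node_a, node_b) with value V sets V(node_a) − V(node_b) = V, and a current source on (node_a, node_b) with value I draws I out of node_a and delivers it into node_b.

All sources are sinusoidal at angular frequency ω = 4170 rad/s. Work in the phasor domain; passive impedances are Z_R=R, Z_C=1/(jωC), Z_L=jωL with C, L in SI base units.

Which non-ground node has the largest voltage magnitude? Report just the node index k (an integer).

1

Element admittances at ω=4170 rad/s:
  Y(L1) = 0.000-2.351j S between n1,n3
  Y(R1) = 0.8065+0.000j S between n0,n2
  Y(R2) = 0.0004673+0.000j S between n0,n1
  Y(R3) = 0.001311+0.000j S between n2,n3
  Y(R4) = 0.09804+0.000j S between n0,n1
  Y(R5) = 0.008000+0.000j S between n0,n2
  I1: injects 0.00366 A into n2 (from n1)
  Y(R6) = 0.1706+0.000j S between n1,n0
  Y(R7) = 0.4132+0.000j S between n3,n0
  Y(R8) = 0.03257+0.000j S between n1,n2
  Y(L2) = 0.000-0.1859j S between n2,n3
  Y(L3) = 0.000-0.004449j S between n0,n1
  I2: injects 1.46 A into n0 (from n1)
  V1: constraint V(n1)−V(n2) = 43
Assemble and solve the 4×4 MNA system:
  V(n1)=23.39+0.9685j  V(n2)=-19.61+0.9685j  V(n3)=19.87-2.288j
  i(V1)=-16.82+8.131j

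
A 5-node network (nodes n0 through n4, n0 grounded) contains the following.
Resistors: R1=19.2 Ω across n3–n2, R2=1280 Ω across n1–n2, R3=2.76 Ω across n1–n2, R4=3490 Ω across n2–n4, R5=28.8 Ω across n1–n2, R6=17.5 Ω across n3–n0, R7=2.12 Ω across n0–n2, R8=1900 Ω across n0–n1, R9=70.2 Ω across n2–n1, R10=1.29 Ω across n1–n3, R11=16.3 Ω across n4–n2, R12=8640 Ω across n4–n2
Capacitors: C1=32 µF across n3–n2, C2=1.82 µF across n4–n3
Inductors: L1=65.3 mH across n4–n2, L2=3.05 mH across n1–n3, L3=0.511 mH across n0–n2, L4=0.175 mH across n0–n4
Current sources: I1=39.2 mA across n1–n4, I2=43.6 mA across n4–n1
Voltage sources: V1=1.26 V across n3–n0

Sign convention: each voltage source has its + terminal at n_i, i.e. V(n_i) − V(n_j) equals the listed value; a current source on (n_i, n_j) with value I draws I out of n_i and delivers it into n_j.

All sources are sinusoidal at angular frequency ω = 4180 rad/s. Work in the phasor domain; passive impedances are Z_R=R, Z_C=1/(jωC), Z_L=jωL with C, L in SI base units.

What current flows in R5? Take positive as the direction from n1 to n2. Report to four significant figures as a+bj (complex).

Element admittances at ω=4180 rad/s:
  Y(R1) = 0.05208+0.000j S between n3,n2
  Y(C1) = 0.000+0.1338j S between n3,n2
  Y(R2) = 0.0007813+0.000j S between n1,n2
  Y(L1) = 0.000-0.003664j S between n4,n2
  Y(L2) = 0.000-0.07844j S between n1,n3
  Y(R3) = 0.3623+0.000j S between n1,n2
  Y(L3) = 0.000-0.4682j S between n0,n2
  Y(C2) = 0.000+0.007608j S between n4,n3
  Y(R4) = 0.0002865+0.000j S between n2,n4
  Y(R5) = 0.03472+0.000j S between n1,n2
  Y(R6) = 0.05714+0.000j S between n3,n0
  Y(L4) = 0.000-1.367j S between n0,n4
  Y(R7) = 0.4717+0.000j S between n0,n2
  Y(R8) = 0.0005263+0.000j S between n0,n1
  Y(R9) = 0.01425+0.000j S between n2,n1
  I1: injects 0.0392 A into n4 (from n1)
  I2: injects 0.0436 A into n1 (from n4)
  Y(R10) = 0.7752+0.000j S between n1,n3
  Y(R11) = 0.06135+0.000j S between n4,n2
  Y(R12) = 0.0001157+0.000j S between n4,n2
  V1: constraint V(n3)−V(n0) = 1.26
Assemble and solve the 5×5 MNA system:
  V(n1)=0.9389+0.09108j  V(n2)=0.3427+0.3237j  V(n3)=1.260+0.000j  V(n4)=-0.02014+0.01408j
  i(V1)=-0.4049-0.01979j

0.02070-0.008076j A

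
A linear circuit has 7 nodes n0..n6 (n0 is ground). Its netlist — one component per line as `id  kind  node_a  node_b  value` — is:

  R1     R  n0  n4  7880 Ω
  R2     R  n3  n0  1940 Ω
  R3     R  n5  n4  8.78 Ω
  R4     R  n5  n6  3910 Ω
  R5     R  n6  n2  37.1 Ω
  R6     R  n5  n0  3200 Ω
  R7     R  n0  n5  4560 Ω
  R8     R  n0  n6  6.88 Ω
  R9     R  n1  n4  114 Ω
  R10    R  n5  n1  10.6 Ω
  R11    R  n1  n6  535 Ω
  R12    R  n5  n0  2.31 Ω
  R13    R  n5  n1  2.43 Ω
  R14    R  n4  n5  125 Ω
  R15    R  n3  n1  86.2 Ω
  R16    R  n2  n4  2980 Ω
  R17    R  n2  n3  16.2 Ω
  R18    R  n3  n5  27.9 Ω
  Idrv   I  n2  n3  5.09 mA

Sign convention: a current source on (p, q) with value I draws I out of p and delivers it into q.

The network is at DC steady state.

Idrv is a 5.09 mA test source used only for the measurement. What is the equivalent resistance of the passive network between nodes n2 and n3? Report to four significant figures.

R_eq = 13.02 Ω

Element admittances at DC:
  Y(R1) = 0.0001269 S between n0,n4
  Y(R2) = 0.0005155 S between n3,n0
  Y(R3) = 0.1139 S between n5,n4
  Y(R4) = 0.0002558 S between n5,n6
  Y(R5) = 0.02695 S between n6,n2
  Y(R6) = 0.0003125 S between n5,n0
  Y(R7) = 0.0002193 S between n0,n5
  Y(R8) = 0.1453 S between n0,n6
  Y(R9) = 0.008772 S between n1,n4
  Y(R10) = 0.09434 S between n5,n1
  Y(R11) = 0.001869 S between n1,n6
  Y(R12) = 0.4329 S between n5,n0
  Y(R13) = 0.4115 S between n5,n1
  Y(R14) = 0.008000 S between n4,n5
  Y(R15) = 0.01160 S between n3,n1
  Y(R16) = 0.0003356 S between n2,n4
  Y(R17) = 0.06173 S between n2,n3
  Y(R18) = 0.03584 S between n3,n5
  Idrv: injects 0.00509 A into n3 (from n2)
Assemble and solve the 6×6 MNA system:
  V(n1)=0.002624  V(n2)=-0.04315  V(n3)=0.02312  V(n4)=0.002108  V(n5)=0.002198  V(n6)=-0.006637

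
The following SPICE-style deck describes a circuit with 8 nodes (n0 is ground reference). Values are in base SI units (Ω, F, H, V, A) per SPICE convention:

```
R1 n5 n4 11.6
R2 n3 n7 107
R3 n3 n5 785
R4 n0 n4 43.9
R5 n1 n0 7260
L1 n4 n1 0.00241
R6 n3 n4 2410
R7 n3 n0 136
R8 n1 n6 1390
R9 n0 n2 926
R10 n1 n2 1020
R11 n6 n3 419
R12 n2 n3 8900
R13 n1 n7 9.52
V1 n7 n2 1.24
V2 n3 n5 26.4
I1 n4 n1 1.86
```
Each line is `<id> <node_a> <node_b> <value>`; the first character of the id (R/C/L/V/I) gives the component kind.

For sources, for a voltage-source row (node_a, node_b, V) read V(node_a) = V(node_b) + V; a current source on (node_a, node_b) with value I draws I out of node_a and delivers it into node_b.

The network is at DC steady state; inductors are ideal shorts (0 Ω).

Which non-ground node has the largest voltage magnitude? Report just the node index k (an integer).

MNA unknowns: 7 node voltages V₁..V_7 plus 3 source currents (L1, V1, V2)
R1: Y=0.08621 on G[5,4]
R2: Y=0.009346 on G[3,7]
R3: Y=0.001274 on G[3,5]
R4: Y=0.02278 on G[0,4]
R5: Y=0.0001377 on G[1,0]
L1: row V4−V1=0, i_L1 at 4,1
R6: Y=0.0004149 on G[3,4]
R7: Y=0.007353 on G[3,0]
R8: Y=0.0007194 on G[1,6]
R9: Y=0.001080 on G[0,2]
R10: Y=0.0009804 on G[1,2]
R11: Y=0.002387 on G[6,3]
R12: Y=0.0001124 on G[2,3]
R13: Y=0.1050 on G[1,7]
V1: row V7−V2=1.24, i_V1 at 7,2
V2: row V3−V5=26.4, i_V2 at 3,5
I1: z[4]−=1.86, z[1]+=1.86
solve → V1=-5.283, V2=-4.631, V3=17.15, V4=-5.283, V5=-9.253, V6=11.95, V7=-3.391
aux → i_L1=-2.073, i_V1=-0.006809, i_V2=-0.3758

3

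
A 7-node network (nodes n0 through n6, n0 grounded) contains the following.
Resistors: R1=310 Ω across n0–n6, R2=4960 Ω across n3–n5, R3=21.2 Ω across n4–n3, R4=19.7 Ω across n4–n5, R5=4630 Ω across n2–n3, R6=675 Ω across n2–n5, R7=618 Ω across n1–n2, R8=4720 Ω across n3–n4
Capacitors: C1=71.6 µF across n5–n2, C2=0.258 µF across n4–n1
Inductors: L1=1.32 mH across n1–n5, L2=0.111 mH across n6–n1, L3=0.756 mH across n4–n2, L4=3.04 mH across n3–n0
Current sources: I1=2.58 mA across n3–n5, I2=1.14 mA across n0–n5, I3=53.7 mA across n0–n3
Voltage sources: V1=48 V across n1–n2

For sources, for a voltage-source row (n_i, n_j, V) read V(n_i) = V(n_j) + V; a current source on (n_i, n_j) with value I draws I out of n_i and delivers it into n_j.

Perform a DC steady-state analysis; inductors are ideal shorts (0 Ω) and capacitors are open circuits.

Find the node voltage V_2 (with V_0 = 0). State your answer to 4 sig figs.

-3.151 V

Apply KCL at each of the 6 non-ground nodes and solve the resulting linear system.
Node n1: branches {L1, L2, C2, R7, V1} → V_1 = 44.85
Node n2: branches {C1, R5, L3, R6, R7, V1} → V_2 = -3.151
Node n3: branches {R2, R3, I1, R5, L4, I3, R8} → V_3 = 0.000
Node n4: branches {R3, R4, C2, L3, R8} → V_4 = -3.151
Node n5: branches {C1, L1, R2, R4, I1, I2, R6} → V_5 = 44.85
Node n6: branches {R1, L2} → V_6 = 44.85
Source currents: i(L1)=2.513, i(L2)=-0.1447, i(L3)=2.586, i(L4)=-0.08983, i(V1)=-2.735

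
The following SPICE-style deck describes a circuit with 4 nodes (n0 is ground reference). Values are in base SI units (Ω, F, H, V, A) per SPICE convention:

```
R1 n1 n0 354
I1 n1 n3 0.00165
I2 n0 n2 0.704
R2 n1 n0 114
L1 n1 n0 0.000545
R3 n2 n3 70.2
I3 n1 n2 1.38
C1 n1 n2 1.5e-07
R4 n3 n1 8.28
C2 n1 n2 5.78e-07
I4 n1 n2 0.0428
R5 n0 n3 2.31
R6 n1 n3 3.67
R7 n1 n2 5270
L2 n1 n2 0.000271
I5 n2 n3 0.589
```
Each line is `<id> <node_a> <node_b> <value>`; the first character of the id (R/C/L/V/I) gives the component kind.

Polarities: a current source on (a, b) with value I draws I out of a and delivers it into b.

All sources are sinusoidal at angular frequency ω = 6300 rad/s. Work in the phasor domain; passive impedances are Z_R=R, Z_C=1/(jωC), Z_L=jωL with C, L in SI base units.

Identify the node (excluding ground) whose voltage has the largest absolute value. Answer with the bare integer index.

2

Element admittances at ω=6300 rad/s:
  Y(R1) = 0.002825+0.000j S between n1,n0
  I1: injects 0.00165 A into n3 (from n1)
  I2: injects 0.704 A into n2 (from n0)
  Y(R2) = 0.008772+0.000j S between n1,n0
  Y(L1) = 0.000-0.2912j S between n1,n0
  Y(R3) = 0.01425+0.000j S between n2,n3
  I3: injects 1.38 A into n2 (from n1)
  Y(C1) = 0.000+0.0009450j S between n1,n2
  Y(R4) = 0.1208+0.000j S between n3,n1
  Y(C2) = 0.000+0.003641j S between n1,n2
  I4: injects 0.0428 A into n2 (from n1)
  Y(R5) = 0.4329+0.000j S between n0,n3
  Y(R6) = 0.2725+0.000j S between n1,n3
  Y(R7) = 0.0001898+0.000j S between n1,n2
  Y(L2) = 0.000-0.5857j S between n1,n2
  I5: injects 0.589 A into n3 (from n2)
Assemble and solve the 3×3 MNA system:
  V(n1)=0.7028+0.8362j  V(n2)=0.7781+3.489j  V(n3)=1.045+0.4504j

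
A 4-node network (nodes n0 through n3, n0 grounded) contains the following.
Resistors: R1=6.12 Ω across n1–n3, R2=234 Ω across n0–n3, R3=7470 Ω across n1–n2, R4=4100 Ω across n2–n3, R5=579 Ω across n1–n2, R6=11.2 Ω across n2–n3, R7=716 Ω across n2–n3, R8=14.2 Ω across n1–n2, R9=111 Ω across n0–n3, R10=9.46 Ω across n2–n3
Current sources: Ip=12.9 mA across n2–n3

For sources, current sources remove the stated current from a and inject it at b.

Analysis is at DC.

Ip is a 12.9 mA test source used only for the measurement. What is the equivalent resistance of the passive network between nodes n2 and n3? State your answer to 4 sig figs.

Apply KCL at each of the 3 non-ground nodes and solve the resulting linear system.
Node n1: branches {R1, R3, R5, R8} → V_1 = -0.01603
Node n2: branches {R3, R4, R5, R6, R7, R8, R10, Ip} → V_2 = -0.05228
Node n3: branches {R1, R2, R4, R6, R7, R9, R10, Ip} → V_3 = 0.000

R_eq = 4.053 Ω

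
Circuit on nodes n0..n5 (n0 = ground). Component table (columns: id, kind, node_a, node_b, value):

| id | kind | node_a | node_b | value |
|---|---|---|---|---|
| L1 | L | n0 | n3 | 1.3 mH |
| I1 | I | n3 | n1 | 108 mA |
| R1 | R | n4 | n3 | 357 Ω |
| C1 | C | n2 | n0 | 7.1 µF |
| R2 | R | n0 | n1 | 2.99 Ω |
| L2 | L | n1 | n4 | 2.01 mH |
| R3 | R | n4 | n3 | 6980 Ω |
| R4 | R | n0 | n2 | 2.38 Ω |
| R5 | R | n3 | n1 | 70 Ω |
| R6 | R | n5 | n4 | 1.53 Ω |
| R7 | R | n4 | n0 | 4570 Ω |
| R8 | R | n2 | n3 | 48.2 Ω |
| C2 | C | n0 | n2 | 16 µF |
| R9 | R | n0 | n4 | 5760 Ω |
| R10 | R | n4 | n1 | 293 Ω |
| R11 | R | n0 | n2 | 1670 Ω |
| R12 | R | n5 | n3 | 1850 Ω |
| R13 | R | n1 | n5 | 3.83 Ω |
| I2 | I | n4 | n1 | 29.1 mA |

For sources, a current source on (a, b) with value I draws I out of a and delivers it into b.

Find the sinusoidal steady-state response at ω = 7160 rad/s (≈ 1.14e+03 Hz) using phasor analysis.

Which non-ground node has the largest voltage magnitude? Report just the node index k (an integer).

3

Apply KCL at each of the 5 non-ground nodes and solve the resulting linear system.
Node n1: branches {I1, R2, L2, R5, R10, R13, I2} → V_1 = 0.2930-0.04271j
Node n2: branches {C1, R4, R8, C2, R11} → V_2 = -0.02538-0.03094j
Node n3: branches {L1, I1, R1, R3, R5, R8, R12} → V_3 = -0.2936-0.8607j
Node n4: branches {R1, L2, R3, R6, R7, R9, R10, I2} → V_4 = 0.1548-0.1063j
Node n5: branches {R6, R12, R13} → V_5 = 0.1939-0.08860j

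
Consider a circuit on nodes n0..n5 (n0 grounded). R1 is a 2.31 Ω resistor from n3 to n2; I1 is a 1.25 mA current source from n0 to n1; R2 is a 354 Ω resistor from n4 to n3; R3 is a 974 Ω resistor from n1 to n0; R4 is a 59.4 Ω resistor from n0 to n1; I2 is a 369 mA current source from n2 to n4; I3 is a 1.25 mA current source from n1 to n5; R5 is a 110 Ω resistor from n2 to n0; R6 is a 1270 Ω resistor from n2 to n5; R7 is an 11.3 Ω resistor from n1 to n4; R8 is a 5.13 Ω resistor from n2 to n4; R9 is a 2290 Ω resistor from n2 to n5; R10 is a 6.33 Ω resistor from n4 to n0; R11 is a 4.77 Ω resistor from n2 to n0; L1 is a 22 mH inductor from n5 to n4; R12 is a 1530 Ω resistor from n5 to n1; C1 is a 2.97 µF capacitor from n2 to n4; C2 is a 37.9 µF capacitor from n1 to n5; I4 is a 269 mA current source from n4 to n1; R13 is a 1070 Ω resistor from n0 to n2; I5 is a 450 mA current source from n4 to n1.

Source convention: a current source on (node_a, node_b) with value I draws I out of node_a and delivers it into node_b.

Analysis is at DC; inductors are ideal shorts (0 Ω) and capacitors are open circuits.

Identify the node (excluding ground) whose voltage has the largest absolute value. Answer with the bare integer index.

Apply KCL at each of the 5 non-ground nodes and solve the resulting linear system.
Node n1: branches {I1, R3, R4, I3, R7, R12, C2, I4, I5} → V_1 = 6.944
Node n2: branches {R1, I2, R5, R6, R8, R9, R11, C1, R13} → V_2 = -0.7531
Node n3: branches {R1, R2} → V_3 = -0.7465
Node n4: branches {R2, I2, R7, R8, R10, L1, C1, I4, I5} → V_4 = 0.2700
Node n5: branches {I3, R6, R9, L1, R12, C2} → V_5 = 0.2700
Source currents: i(L1)=0.004360

1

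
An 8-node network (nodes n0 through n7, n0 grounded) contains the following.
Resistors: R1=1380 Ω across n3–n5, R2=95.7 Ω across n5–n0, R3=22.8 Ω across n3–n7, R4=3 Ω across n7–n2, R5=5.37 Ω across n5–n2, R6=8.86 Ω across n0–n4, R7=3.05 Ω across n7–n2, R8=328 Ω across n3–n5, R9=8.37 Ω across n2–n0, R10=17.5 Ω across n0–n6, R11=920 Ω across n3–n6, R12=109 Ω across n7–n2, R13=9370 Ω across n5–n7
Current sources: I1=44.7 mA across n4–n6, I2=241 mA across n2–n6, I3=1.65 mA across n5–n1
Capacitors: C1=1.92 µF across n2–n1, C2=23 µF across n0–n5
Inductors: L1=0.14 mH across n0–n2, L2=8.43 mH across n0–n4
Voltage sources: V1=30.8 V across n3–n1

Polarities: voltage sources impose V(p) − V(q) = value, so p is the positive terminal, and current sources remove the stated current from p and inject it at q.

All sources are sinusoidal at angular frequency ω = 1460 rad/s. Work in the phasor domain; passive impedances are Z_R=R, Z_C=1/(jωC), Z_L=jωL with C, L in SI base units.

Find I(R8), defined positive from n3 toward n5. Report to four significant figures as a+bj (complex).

MNA unknowns: 7 node voltages V₁..V_7 plus 1 source current (V1)
R1: Y=0.0007246+0.000j on G[3,5]
R2: Y=0.01045+0.000j on G[5,0]
R3: Y=0.04386+0.000j on G[3,7]
I1: z[4]−=0.0447, z[6]+=0.0447
R4: Y=0.3333+0.000j on G[7,2]
C1: Y=0.000+0.002803j on G[2,1]
R5: Y=0.1862+0.000j on G[5,2]
R6: Y=0.1129+0.000j on G[0,4]
I2: z[2]−=0.241, z[6]+=0.241
R7: Y=0.3279+0.000j on G[7,2]
R8: Y=0.003049+0.000j on G[3,5]
L1: Y=0.000-4.892j on G[0,2]
R9: Y=0.1195+0.000j on G[2,0]
C2: Y=0.000+0.03358j on G[0,5]
L2: Y=0.000-0.08125j on G[0,4]
R10: Y=0.05714+0.000j on G[0,6]
R11: Y=0.001087+0.000j on G[3,6]
R12: Y=0.009174+0.000j on G[7,2]
I3: z[5]−=0.00165, z[1]+=0.00165
R13: Y=0.0001067+0.000j on G[5,7]
V1: row V3−V1=30.8, i_V1 at 3,1
solve → V1=-30.54+1.817j, V2=-0.0008419-0.04826j, V3=0.2642+1.817j, V4=-0.2609-0.1878j, V5=-0.005647-0.009654j, V6=4.911+0.03391j, V7=0.01543+0.06624j
aux → i_V1=-0.006877-0.08560j

0.0008227+0.005568j A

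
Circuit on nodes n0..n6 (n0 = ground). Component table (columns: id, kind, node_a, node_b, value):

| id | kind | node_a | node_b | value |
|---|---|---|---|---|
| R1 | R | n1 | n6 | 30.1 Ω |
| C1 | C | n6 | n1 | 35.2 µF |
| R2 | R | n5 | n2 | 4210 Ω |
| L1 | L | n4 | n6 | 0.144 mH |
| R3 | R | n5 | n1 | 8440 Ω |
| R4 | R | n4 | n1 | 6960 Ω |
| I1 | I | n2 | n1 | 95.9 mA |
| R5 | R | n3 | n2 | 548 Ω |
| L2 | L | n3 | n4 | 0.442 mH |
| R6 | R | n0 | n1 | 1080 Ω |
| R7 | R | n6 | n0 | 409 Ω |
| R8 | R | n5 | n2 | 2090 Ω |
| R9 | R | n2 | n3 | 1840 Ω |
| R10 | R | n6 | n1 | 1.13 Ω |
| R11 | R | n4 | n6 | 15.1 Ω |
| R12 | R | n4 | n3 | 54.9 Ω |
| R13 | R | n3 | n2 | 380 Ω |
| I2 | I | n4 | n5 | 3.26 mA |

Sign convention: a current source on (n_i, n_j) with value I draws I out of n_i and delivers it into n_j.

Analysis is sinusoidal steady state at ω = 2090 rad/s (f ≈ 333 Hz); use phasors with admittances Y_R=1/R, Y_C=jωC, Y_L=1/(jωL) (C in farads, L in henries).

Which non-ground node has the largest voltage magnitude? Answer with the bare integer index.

2

Apply KCL at each of the 6 non-ground nodes and solve the resulting linear system.
Node n1: branches {R1, C1, R3, R4, I1, R6, R10} → V_1 = 0.07411-0.005944j
Node n2: branches {R2, I1, R5, R8, R9, R13} → V_2 = -18.28-0.1083j
Node n3: branches {R5, L2, R9, R12, R13} → V_3 = -0.03006-0.1104j
Node n4: branches {L1, R4, L2, R11, R12, I2} → V_4 = -0.02863-0.02617j
Node n5: branches {R2, R3, R8, I2} → V_5 = -11.77-0.09381j
Node n6: branches {R1, C1, L1, R7, R10, R11} → V_6 = -0.02806+0.002251j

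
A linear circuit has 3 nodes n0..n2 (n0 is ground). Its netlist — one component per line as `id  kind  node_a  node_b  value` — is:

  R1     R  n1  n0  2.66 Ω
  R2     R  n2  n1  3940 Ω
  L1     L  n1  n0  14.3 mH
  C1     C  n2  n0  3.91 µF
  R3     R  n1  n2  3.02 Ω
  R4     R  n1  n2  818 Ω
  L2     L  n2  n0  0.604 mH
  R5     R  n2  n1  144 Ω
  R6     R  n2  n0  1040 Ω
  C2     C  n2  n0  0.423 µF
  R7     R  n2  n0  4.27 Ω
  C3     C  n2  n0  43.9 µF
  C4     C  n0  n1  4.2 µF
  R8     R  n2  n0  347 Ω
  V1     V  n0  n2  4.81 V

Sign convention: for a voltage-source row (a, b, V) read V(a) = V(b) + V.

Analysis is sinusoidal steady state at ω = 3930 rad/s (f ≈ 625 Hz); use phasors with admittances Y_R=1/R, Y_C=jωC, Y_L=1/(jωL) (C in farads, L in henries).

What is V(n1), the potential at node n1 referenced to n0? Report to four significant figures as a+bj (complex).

Element admittances at ω=3930 rad/s:
  Y(R1) = 0.3759+0.000j S between n1,n0
  Y(R2) = 0.0002538+0.000j S between n2,n1
  Y(L1) = 0.000-0.01779j S between n1,n0
  Y(C1) = 0.000+0.01537j S between n2,n0
  Y(R3) = 0.3311+0.000j S between n1,n2
  Y(R4) = 0.001222+0.000j S between n1,n2
  Y(L2) = 0.000-0.4213j S between n2,n0
  Y(R5) = 0.006944+0.000j S between n2,n1
  Y(R6) = 0.0009615+0.000j S between n2,n0
  Y(C2) = 0.000+0.001662j S between n2,n0
  Y(R7) = 0.2342+0.000j S between n2,n0
  Y(C3) = 0.000+0.1725j S between n2,n0
  Y(C4) = 0.000+0.01651j S between n0,n1
  Y(R8) = 0.002882+0.000j S between n2,n0
  V1: constraint V(n0)−V(n2) = 4.81
Assemble and solve the 3×3 MNA system:
  V(n1)=-2.283-0.004109j  V(n2)=-4.810+0.000j
  i(V1)=-2.003+1.116j

-2.283-0.004109j V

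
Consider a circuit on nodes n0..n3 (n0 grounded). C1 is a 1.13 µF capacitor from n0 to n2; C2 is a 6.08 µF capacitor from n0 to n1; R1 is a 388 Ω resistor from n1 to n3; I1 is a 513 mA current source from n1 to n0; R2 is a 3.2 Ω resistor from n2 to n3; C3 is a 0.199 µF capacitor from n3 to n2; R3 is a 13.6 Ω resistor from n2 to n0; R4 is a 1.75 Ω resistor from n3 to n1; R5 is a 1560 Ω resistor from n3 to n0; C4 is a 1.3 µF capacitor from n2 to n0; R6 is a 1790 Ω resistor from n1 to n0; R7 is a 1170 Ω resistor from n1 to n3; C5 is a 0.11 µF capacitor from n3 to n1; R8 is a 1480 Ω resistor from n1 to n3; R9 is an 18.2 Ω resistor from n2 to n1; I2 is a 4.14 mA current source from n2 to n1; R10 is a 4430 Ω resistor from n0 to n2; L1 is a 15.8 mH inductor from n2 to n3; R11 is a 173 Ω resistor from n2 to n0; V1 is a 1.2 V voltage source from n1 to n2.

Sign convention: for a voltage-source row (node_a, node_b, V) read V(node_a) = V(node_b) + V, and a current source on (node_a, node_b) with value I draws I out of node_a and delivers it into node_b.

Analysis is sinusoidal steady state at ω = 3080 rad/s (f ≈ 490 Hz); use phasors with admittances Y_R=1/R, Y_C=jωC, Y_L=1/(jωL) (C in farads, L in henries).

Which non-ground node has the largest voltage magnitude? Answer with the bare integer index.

2

Element admittances at ω=3080 rad/s:
  Y(C1) = 0.000+0.003480j S between n0,n2
  Y(C2) = 0.000+0.01873j S between n0,n1
  Y(R1) = 0.002577+0.000j S between n1,n3
  I1: injects 0.513 A into n0 (from n1)
  Y(R2) = 0.3125+0.000j S between n2,n3
  Y(C3) = 0.000+0.0006129j S between n3,n2
  Y(R3) = 0.07353+0.000j S between n2,n0
  Y(R4) = 0.5714+0.000j S between n3,n1
  Y(R5) = 0.0006410+0.000j S between n3,n0
  Y(C4) = 0.000+0.004004j S between n2,n0
  Y(R6) = 0.0005587+0.000j S between n1,n0
  Y(R7) = 0.0008547+0.000j S between n1,n3
  Y(C5) = 0.000+0.0003388j S between n3,n1
  Y(R8) = 0.0006757+0.000j S between n1,n3
  Y(R9) = 0.05495+0.000j S between n2,n1
  I2: injects 0.00414 A into n1 (from n2)
  Y(R10) = 0.0002257+0.000j S between n0,n2
  Y(L1) = 0.000-0.02055j S between n2,n3
  Y(R11) = 0.005780+0.000j S between n2,n0
  V1: constraint V(n1)−V(n2) = 1.2
Assemble and solve the 4×4 MNA system:
  V(n1)=-4.643+1.619j  V(n2)=-5.843+1.619j  V(n3)=-5.062+1.635j
  i(V1)=-0.7830+0.09541j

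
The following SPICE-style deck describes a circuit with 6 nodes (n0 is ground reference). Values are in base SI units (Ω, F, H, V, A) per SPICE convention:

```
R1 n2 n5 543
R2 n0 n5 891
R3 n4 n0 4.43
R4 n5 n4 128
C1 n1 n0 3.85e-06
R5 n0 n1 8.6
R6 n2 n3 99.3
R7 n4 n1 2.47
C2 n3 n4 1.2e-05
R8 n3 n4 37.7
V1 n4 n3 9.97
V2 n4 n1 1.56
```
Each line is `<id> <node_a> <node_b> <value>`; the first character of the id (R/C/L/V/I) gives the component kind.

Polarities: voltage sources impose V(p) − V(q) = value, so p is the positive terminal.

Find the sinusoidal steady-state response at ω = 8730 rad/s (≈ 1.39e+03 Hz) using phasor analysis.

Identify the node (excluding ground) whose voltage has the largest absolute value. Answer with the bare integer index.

3

Element admittances at ω=8730 rad/s:
  Y(R1) = 0.001842+0.000j S between n2,n5
  Y(R2) = 0.001122+0.000j S between n0,n5
  Y(R3) = 0.2257+0.000j S between n4,n0
  Y(R4) = 0.007812+0.000j S between n5,n4
  Y(C1) = 0.000+0.03361j S between n1,n0
  Y(R5) = 0.1163+0.000j S between n0,n1
  Y(R6) = 0.01007+0.000j S between n2,n3
  Y(R7) = 0.4049+0.000j S between n4,n1
  Y(C2) = 0.000+0.1048j S between n3,n4
  Y(R8) = 0.02653+0.000j S between n3,n4
  V1: constraint V(n4)−V(n3) = 9.97
  V2: constraint V(n4)−V(n1) = 1.56
Assemble and solve the 7×7 MNA system:
  V(n1)=-1.017+0.09961j  V(n2)=-8.123+0.09796j  V(n3)=-9.427+0.09961j  V(n4)=0.5434+0.09961j  V(n5)=-0.9942+0.08895j
  i(V1)=-0.2776-1.044j  i(V2)=-0.7531-0.02259j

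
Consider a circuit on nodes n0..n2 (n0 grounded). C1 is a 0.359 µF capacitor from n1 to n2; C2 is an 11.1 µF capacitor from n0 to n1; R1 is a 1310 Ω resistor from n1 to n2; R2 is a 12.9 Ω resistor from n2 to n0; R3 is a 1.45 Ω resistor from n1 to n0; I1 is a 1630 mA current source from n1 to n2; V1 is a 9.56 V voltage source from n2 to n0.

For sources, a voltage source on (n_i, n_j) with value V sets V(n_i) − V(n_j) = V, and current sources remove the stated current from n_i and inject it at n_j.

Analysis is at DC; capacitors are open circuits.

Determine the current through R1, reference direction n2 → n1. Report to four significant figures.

MNA unknowns: 2 node voltages V₁..V_2 plus 1 source current (V1)
C1: Y=0.000 on G[1,2]
C2: Y=0.000 on G[0,1]
R1: Y=0.0007634 on G[1,2]
R2: Y=0.07752 on G[2,0]
R3: Y=0.6897 on G[1,0]
I1: z[1]−=1.63, z[2]+=1.63
V1: row V2−V0=9.56, i_V1 at 2,0
solve → V1=-2.350, V2=9.560
aux → i_V1=0.8798

0.009092 A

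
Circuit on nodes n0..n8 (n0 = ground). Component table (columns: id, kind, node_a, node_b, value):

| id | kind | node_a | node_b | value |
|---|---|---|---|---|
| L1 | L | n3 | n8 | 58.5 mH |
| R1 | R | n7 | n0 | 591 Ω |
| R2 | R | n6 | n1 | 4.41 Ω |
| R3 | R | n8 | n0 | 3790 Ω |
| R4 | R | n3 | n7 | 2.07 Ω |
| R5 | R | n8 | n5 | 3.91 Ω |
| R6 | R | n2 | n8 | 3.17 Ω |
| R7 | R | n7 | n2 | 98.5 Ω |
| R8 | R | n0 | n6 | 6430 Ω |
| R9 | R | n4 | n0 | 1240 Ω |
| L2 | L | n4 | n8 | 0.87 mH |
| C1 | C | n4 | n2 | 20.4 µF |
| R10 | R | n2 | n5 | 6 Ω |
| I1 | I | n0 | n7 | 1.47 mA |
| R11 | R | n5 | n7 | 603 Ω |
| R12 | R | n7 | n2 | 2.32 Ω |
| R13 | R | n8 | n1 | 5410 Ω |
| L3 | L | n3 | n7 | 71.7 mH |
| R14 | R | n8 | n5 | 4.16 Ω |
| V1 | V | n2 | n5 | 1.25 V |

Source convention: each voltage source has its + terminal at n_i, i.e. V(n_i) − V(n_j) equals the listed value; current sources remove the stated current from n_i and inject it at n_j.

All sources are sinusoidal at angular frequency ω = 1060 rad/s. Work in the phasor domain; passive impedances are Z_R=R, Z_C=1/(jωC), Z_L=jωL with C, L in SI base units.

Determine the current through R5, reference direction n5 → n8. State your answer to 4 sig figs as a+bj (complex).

-0.1245-0.001476j A

Apply KCL at each of the 8 non-ground nodes and solve the resulting linear system.
Node n1: branches {R2, R13} → V_1 = 0.03851-0.007011j
Node n2: branches {R6, R7, C1, R10, R12, V1} → V_2 = 0.8340-0.01868j
Node n3: branches {L1, R4, L3} → V_3 = 0.8256+0.03390j
Node n4: branches {R9, L2, C1} → V_4 = 0.05535-0.01283j
Node n5: branches {R5, R10, R11, R14, V1} → V_5 = -0.4160-0.01868j
Node n6: branches {R2, R8} → V_6 = 0.03848-0.007006j
Node n7: branches {R1, R4, R7, I1, R11, R12, L3} → V_7 = 0.8278+0.008772j
Node n8: branches {L1, R3, R5, R6, L2, R13, R14} → V_8 = 0.07089-0.01291j
Source currents: i(V1)=-0.4519-0.002908j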